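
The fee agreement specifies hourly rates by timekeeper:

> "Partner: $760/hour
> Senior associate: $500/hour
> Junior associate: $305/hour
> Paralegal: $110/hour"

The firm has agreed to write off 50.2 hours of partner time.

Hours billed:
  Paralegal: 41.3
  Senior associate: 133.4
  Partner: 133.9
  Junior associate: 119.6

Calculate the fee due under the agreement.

$171,333.00

Partner: 133.9 × $760 = $101,764.00
Senior associate: 133.4 × $500 = $66,700.00
Junior associate: 119.6 × $305 = $36,478.00
Paralegal: 41.3 × $110 = $4,543.00
Subtotal: $209,485.00
Write-off: 50.2 × $760 = $38,152.00
Total: $209,485.00 − $38,152.00 = $171,333.00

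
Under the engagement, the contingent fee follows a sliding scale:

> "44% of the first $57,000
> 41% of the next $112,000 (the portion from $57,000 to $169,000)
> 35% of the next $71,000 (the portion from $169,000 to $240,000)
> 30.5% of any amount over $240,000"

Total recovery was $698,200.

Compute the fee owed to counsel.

$235,601.00

First $57,000 at 44% = $25,080.00
Next $112,000 at 41% = $45,920.00
Next $71,000 at 35% = $24,850.00
Remaining $458,200 at 30.5% = $139,751.00
Fee: $25,080.00 + $45,920.00 + $24,850.00 + $139,751.00 = $235,601.00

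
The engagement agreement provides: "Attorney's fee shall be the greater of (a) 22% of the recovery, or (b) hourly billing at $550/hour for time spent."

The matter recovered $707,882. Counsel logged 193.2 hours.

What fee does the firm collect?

(a) 22% of $707,882 = $155,734.04
(b) 193.2 × $550 = $106,260.00
The greater is (a): $155,734.04.

$155,734.04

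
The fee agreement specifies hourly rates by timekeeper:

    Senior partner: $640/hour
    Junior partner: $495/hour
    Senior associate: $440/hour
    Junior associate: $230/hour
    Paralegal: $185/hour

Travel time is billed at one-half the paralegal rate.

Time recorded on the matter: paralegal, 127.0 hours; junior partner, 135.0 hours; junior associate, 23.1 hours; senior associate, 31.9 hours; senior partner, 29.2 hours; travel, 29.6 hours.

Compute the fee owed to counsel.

$131,095.00

Senior partner: 29.2 × $640 = $18,688.00
Junior partner: 135.0 × $495 = $66,825.00
Senior associate: 31.9 × $440 = $14,036.00
Junior associate: 23.1 × $230 = $5,313.00
Paralegal: 127.0 × $185 = $23,495.00
Subtotal: $18,688.00 + $66,825.00 + $14,036.00 + $5,313.00 + $23,495.00 = $128,357.00
Travel: 29.6 × ($185 ÷ 2) = 29.6 × $92.50 = $2,738.00
Total: $128,357.00 + $2,738.00 = $131,095.00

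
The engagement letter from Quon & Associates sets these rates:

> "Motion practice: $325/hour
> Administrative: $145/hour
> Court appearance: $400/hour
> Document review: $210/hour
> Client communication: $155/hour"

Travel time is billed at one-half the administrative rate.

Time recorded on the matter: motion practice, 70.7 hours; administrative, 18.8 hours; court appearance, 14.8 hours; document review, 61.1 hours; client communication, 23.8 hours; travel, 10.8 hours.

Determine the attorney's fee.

$48,926.50

Motion practice: 70.7 × $325 = $22,977.50
Administrative: 18.8 × $145 = $2,726.00
Court appearance: 14.8 × $400 = $5,920.00
Document review: 61.1 × $210 = $12,831.00
Client communication: 23.8 × $155 = $3,689.00
Subtotal: $22,977.50 + $2,726.00 + $5,920.00 + $12,831.00 + $3,689.00 = $48,143.50
Travel: 10.8 × ($145 ÷ 2) = 10.8 × $72.50 = $783.00
Total: $48,143.50 + $783.00 = $48,926.50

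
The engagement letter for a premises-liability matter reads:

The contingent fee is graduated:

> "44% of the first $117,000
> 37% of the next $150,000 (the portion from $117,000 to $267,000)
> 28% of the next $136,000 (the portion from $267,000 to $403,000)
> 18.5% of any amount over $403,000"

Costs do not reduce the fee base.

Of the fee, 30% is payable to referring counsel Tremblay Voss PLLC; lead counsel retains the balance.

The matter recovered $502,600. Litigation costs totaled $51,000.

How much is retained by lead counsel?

$114,440.20

Fee base is the gross recovery, $502,600; costs are reimbursed separately.
First $117,000 at 44% = $51,480.00
Next $150,000 at 37% = $55,500.00
Next $136,000 at 28% = $38,080.00
Remaining $99,600 at 18.5% = $18,426.00
Fee: $51,480.00 + $55,500.00 + $38,080.00 + $18,426.00 = $163,486.00
Referral share: 30% of $163,486.00 = $49,045.80; lead counsel retains $163,486.00 − $49,045.80 = $114,440.20.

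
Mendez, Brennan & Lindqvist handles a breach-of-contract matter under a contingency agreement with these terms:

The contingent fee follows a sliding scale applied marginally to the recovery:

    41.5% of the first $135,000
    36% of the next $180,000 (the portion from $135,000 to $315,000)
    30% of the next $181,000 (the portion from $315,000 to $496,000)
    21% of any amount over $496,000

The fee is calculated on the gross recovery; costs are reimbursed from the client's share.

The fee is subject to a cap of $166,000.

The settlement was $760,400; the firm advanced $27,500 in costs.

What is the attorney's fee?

Fee base is the gross recovery, $760,400; costs are reimbursed separately.
First $135,000 at 41.5% = $56,025.00
Next $180,000 at 36% = $64,800.00
Next $181,000 at 30% = $54,300.00
Remaining $264,400 at 21% = $55,524.00
Fee: $56,025.00 + $64,800.00 + $54,300.00 + $55,524.00 = $230,649.00
$230,649.00 exceeds the $166,000 cap, so the fee is capped at $166,000.00.

$166,000.00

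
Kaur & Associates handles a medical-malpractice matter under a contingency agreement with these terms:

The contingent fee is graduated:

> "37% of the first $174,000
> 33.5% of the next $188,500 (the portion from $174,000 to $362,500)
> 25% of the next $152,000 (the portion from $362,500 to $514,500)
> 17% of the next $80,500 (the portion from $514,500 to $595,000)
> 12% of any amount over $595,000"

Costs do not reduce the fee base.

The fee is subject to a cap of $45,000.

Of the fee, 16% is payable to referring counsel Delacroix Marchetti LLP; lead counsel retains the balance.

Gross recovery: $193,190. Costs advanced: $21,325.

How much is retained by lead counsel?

Fee base is the gross recovery, $193,190; costs are reimbursed separately.
First $174,000 at 37% = $64,380.00
Remaining $19,190 at 33.5% = $6,428.65
Fee: $64,380.00 + $6,428.65 = $70,808.65
$70,808.65 exceeds the $45,000 cap, so the fee is capped at $45,000.00.
Referral share: 16% of $45,000.00 = $7,200.00; lead counsel retains $45,000.00 − $7,200.00 = $37,800.00.

$37,800.00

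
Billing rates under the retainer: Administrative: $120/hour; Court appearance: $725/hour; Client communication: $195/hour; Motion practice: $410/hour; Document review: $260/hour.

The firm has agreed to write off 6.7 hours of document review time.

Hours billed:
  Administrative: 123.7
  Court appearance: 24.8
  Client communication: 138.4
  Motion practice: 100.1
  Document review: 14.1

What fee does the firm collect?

Administrative: 123.7 × $120 = $14,844.00
Court appearance: 24.8 × $725 = $17,980.00
Client communication: 138.4 × $195 = $26,988.00
Motion practice: 100.1 × $410 = $41,041.00
Document review: 14.1 × $260 = $3,666.00
Subtotal: $104,519.00
Write-off: 6.7 × $260 = $1,742.00
Total: $104,519.00 − $1,742.00 = $102,777.00

$102,777.00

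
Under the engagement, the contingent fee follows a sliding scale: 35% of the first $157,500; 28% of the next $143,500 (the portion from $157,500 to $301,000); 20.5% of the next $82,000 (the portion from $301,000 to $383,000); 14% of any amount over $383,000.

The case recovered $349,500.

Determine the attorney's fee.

$105,247.50

First $157,500 at 35% = $55,125.00
Next $143,500 at 28% = $40,180.00
Remaining $48,500 at 20.5% = $9,942.50
Fee: $55,125.00 + $40,180.00 + $9,942.50 = $105,247.50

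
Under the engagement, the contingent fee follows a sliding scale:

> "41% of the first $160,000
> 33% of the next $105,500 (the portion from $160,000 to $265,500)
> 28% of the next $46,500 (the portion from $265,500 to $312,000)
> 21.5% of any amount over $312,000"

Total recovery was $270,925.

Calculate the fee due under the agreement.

First $160,000 at 41% = $65,600.00
Next $105,500 at 33% = $34,815.00
Remaining $5,425 at 28% = $1,519.00
Fee: $65,600.00 + $34,815.00 + $1,519.00 = $101,934.00

$101,934.00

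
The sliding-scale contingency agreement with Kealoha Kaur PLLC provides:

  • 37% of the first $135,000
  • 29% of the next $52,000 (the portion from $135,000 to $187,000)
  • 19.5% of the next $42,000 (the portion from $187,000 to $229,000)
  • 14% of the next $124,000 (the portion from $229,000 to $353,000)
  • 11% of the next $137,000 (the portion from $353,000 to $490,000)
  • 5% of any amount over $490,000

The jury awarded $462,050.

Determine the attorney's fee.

First $135,000 at 37% = $49,950.00
Next $52,000 at 29% = $15,080.00
Next $42,000 at 19.5% = $8,190.00
Next $124,000 at 14% = $17,360.00
Remaining $109,050 at 11% = $11,995.50
Fee: $49,950.00 + $15,080.00 + $8,190.00 + $17,360.00 + $11,995.50 = $102,575.50

$102,575.50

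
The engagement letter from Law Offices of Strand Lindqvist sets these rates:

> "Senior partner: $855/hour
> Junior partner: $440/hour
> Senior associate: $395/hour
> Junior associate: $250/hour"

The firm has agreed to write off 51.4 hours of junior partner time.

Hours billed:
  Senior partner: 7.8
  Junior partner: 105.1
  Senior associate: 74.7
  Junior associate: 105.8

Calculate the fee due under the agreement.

$86,253.50

Senior partner: 7.8 × $855 = $6,669.00
Junior partner: 105.1 × $440 = $46,244.00
Senior associate: 74.7 × $395 = $29,506.50
Junior associate: 105.8 × $250 = $26,450.00
Subtotal: $108,869.50
Write-off: 51.4 × $440 = $22,616.00
Total: $108,869.50 − $22,616.00 = $86,253.50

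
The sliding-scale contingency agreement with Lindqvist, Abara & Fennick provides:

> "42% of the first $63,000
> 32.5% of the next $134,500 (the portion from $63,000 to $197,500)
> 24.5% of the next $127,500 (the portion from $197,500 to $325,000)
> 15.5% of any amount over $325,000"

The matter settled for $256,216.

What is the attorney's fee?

First $63,000 at 42% = $26,460.00
Next $134,500 at 32.5% = $43,712.50
Remaining $58,716 at 24.5% = $14,385.42
Fee: $26,460.00 + $43,712.50 + $14,385.42 = $84,557.92

$84,557.92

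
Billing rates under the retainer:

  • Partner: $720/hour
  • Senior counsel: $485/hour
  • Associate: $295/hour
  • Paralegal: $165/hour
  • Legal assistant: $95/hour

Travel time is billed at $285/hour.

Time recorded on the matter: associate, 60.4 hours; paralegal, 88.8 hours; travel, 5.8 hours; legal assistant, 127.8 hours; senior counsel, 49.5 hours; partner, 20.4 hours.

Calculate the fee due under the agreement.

Partner: 20.4 × $720 = $14,688.00
Senior counsel: 49.5 × $485 = $24,007.50
Associate: 60.4 × $295 = $17,818.00
Paralegal: 88.8 × $165 = $14,652.00
Legal assistant: 127.8 × $95 = $12,141.00
Subtotal: $14,688.00 + $24,007.50 + $17,818.00 + $14,652.00 + $12,141.00 = $83,306.50
Travel: 5.8 × $285 = $1,653.00
Total: $83,306.50 + $1,653.00 = $84,959.50

$84,959.50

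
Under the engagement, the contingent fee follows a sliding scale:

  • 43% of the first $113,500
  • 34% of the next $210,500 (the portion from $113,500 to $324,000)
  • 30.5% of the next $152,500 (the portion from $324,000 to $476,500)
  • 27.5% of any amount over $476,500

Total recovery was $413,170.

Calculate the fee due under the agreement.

First $113,500 at 43% = $48,805.00
Next $210,500 at 34% = $71,570.00
Remaining $89,170 at 30.5% = $27,196.85
Fee: $48,805.00 + $71,570.00 + $27,196.85 = $147,571.85

$147,571.85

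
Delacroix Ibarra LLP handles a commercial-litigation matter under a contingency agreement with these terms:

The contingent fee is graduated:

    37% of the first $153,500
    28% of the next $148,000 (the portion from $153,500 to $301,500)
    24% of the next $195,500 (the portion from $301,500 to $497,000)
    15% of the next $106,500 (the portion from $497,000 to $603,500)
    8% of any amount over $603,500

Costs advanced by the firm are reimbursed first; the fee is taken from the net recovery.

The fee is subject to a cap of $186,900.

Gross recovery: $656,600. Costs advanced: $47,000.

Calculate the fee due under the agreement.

Fee base (net of costs): $656,600 − $47,000 = $609,600
First $153,500 at 37% = $56,795.00
Next $148,000 at 28% = $41,440.00
Next $195,500 at 24% = $46,920.00
Next $106,500 at 15% = $15,975.00
Remaining $6,100 at 8% = $488.00
Fee: $56,795.00 + $41,440.00 + $46,920.00 + $15,975.00 + $488.00 = $161,618.00
$161,618.00 is under the $186,900 cap.

$161,618.00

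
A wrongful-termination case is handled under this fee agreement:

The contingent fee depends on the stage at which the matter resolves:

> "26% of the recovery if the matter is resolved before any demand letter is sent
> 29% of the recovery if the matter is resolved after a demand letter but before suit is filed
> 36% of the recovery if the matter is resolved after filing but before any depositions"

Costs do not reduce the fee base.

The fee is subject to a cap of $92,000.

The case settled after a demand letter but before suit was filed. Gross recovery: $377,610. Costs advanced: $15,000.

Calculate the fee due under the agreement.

Fee base is the gross recovery, $377,610; costs are reimbursed separately.
The matter settled after a demand letter but before suit was filed, so the 29% rate applies.
$377,610 × 29% = $109,506.90
$109,506.90 exceeds the $92,000 cap, so the fee is capped at $92,000.00.

$92,000.00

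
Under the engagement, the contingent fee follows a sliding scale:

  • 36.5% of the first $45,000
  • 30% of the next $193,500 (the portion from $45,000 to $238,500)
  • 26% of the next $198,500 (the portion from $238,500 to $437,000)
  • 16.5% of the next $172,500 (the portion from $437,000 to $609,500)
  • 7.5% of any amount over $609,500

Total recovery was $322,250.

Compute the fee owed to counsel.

$96,250.00

First $45,000 at 36.5% = $16,425.00
Next $193,500 at 30% = $58,050.00
Remaining $83,750 at 26% = $21,775.00
Fee: $16,425.00 + $58,050.00 + $21,775.00 = $96,250.00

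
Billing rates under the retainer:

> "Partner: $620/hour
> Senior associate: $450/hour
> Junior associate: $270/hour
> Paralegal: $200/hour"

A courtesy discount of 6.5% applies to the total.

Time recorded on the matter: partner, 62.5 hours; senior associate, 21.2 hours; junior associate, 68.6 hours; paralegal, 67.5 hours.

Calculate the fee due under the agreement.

$75,091.72

Partner: 62.5 × $620 = $38,750.00
Senior associate: 21.2 × $450 = $9,540.00
Junior associate: 68.6 × $270 = $18,522.00
Paralegal: 67.5 × $200 = $13,500.00
Subtotal: $80,312.00
Less 6.5% discount: −$5,220.28
Total: $80,312.00 − $5,220.28 = $75,091.72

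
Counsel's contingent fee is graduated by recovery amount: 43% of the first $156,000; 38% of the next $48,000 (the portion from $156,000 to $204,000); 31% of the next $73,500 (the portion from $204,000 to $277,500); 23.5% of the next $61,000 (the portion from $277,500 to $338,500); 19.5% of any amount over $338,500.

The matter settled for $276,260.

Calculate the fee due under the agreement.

First $156,000 at 43% = $67,080.00
Next $48,000 at 38% = $18,240.00
Remaining $72,260 at 31% = $22,400.60
Fee: $67,080.00 + $18,240.00 + $22,400.60 = $107,720.60

$107,720.60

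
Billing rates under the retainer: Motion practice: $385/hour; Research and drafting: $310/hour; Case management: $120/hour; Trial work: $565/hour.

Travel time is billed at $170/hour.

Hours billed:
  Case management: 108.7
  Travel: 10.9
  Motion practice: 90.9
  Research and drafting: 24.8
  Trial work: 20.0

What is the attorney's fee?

Motion practice: 90.9 × $385 = $34,996.50
Research and drafting: 24.8 × $310 = $7,688.00
Case management: 108.7 × $120 = $13,044.00
Trial work: 20.0 × $565 = $11,300.00
Subtotal: $34,996.50 + $7,688.00 + $13,044.00 + $11,300.00 = $67,028.50
Travel: 10.9 × $170 = $1,853.00
Total: $67,028.50 + $1,853.00 = $68,881.50

$68,881.50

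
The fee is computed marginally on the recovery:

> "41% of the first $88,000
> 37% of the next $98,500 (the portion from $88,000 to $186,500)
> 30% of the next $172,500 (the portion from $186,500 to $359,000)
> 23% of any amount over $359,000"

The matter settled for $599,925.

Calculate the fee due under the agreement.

First $88,000 at 41% = $36,080.00
Next $98,500 at 37% = $36,445.00
Next $172,500 at 30% = $51,750.00
Remaining $240,925 at 23% = $55,412.75
Fee: $36,080.00 + $36,445.00 + $51,750.00 + $55,412.75 = $179,687.75

$179,687.75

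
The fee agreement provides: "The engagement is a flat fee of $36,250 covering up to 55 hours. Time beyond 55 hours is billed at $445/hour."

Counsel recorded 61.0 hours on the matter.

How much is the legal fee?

$38,920.00

Flat fee: $36,250.00
Excess hours: 61.0 − 55 = 6.0
Overrun: 6.0 × $445 = $2,670.00
Total: $36,250.00 + $2,670.00 = $38,920.00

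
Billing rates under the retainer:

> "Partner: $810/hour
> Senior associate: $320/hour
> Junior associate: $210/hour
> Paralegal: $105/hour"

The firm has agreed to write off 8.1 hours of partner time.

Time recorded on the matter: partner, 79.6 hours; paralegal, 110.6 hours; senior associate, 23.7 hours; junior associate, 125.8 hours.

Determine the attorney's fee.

$103,530.00

Partner: 79.6 × $810 = $64,476.00
Senior associate: 23.7 × $320 = $7,584.00
Junior associate: 125.8 × $210 = $26,418.00
Paralegal: 110.6 × $105 = $11,613.00
Subtotal: $110,091.00
Write-off: 8.1 × $810 = $6,561.00
Total: $110,091.00 − $6,561.00 = $103,530.00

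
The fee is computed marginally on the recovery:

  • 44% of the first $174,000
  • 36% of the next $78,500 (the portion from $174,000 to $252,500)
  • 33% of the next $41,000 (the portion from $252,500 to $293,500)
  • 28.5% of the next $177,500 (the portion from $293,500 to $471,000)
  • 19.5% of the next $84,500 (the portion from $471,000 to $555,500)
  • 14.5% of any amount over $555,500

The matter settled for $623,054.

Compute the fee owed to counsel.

$195,210.33

First $174,000 at 44% = $76,560.00
Next $78,500 at 36% = $28,260.00
Next $41,000 at 33% = $13,530.00
Next $177,500 at 28.5% = $50,587.50
Next $84,500 at 19.5% = $16,477.50
Remaining $67,554 at 14.5% = $9,795.33
Fee: $76,560.00 + $28,260.00 + $13,530.00 + $50,587.50 + $16,477.50 + $9,795.33 = $195,210.33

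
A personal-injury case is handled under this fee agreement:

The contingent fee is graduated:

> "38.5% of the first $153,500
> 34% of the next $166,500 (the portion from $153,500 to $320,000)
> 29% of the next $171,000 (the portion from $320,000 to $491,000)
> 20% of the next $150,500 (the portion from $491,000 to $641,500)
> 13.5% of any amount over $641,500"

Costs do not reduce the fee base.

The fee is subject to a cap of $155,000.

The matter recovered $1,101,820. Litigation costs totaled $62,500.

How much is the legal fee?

Fee base is the gross recovery, $1,101,820; costs are reimbursed separately.
First $153,500 at 38.5% = $59,097.50
Next $166,500 at 34% = $56,610.00
Next $171,000 at 29% = $49,590.00
Next $150,500 at 20% = $30,100.00
Remaining $460,320 at 13.5% = $62,143.20
Fee: $59,097.50 + $56,610.00 + $49,590.00 + $30,100.00 + $62,143.20 = $257,540.70
$257,540.70 exceeds the $155,000 cap, so the fee is capped at $155,000.00.

$155,000.00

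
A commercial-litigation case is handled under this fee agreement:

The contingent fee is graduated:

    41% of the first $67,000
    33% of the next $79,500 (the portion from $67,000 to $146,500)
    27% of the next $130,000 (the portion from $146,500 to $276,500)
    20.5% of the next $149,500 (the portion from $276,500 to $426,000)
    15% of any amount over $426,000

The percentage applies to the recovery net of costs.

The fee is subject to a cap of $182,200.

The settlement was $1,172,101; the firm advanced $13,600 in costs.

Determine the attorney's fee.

Fee base (net of costs): $1,172,101 − $13,600 = $1,158,501
First $67,000 at 41% = $27,470.00
Next $79,500 at 33% = $26,235.00
Next $130,000 at 27% = $35,100.00
Next $149,500 at 20.5% = $30,647.50
Remaining $732,501 at 15% = $109,875.15
Fee: $27,470.00 + $26,235.00 + $35,100.00 + $30,647.50 + $109,875.15 = $229,327.65
$229,327.65 exceeds the $182,200 cap, so the fee is capped at $182,200.00.

$182,200.00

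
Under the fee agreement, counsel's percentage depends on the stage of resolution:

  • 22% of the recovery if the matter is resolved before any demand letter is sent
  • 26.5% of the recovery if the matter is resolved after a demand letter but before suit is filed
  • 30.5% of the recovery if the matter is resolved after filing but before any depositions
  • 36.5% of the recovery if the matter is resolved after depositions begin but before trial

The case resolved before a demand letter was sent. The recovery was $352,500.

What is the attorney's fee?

$77,550.00

The matter resolved before a demand letter was sent, so the 22% rate applies.
$352,500 × 22% = $77,550.00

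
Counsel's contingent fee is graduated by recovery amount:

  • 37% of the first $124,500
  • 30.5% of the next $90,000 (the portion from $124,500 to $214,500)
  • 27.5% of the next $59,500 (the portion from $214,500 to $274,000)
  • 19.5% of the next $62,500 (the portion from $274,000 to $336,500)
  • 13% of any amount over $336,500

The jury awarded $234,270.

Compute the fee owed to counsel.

$78,951.75

First $124,500 at 37% = $46,065.00
Next $90,000 at 30.5% = $27,450.00
Remaining $19,770 at 27.5% = $5,436.75
Fee: $46,065.00 + $27,450.00 + $5,436.75 = $78,951.75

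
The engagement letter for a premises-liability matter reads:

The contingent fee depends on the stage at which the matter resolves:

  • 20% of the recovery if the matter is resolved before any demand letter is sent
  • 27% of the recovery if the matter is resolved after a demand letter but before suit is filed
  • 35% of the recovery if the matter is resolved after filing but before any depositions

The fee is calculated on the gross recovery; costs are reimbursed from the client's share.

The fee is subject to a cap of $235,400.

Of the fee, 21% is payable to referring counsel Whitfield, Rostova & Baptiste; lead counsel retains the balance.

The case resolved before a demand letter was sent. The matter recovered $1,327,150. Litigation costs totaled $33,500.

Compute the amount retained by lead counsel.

$185,966.00

Fee base is the gross recovery, $1,327,150; costs are reimbursed separately.
The matter resolved before a demand letter was sent, so the 20% rate applies.
$1,327,150 × 20% = $265,430.00
$265,430.00 exceeds the $235,400 cap, so the fee is capped at $235,400.00.
Referral share: 21% of $235,400.00 = $49,434.00; lead counsel retains $235,400.00 − $49,434.00 = $185,966.00.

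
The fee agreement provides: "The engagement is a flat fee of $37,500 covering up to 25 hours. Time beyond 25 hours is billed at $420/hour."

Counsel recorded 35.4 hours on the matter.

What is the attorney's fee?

Flat fee: $37,500.00
Excess hours: 35.4 − 25 = 10.4
Overrun: 10.4 × $420 = $4,368.00
Total: $37,500.00 + $4,368.00 = $41,868.00

$41,868.00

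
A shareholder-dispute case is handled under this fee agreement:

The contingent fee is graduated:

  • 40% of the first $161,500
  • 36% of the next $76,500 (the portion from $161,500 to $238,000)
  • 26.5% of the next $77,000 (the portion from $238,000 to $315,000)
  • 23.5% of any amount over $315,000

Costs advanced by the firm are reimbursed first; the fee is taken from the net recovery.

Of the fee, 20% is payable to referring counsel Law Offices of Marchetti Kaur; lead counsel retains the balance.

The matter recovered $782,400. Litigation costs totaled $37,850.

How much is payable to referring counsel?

Fee base (net of costs): $782,400 − $37,850 = $744,550
First $161,500 at 40% = $64,600.00
Next $76,500 at 36% = $27,540.00
Next $77,000 at 26.5% = $20,405.00
Remaining $429,550 at 23.5% = $100,944.25
Fee: $64,600.00 + $27,540.00 + $20,405.00 + $100,944.25 = $213,489.25
Referral share: 20% of $213,489.25 = $42,697.85; lead counsel retains $213,489.25 − $42,697.85 = $170,791.40.

$42,697.85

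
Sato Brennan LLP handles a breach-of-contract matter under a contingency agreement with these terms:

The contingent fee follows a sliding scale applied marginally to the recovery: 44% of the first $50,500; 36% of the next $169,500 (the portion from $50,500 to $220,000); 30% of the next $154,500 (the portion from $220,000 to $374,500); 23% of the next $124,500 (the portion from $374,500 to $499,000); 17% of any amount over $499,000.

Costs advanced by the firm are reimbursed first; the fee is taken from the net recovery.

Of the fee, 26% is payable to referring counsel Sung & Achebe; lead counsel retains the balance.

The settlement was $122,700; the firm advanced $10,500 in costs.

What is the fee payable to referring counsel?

$11,552.32

Fee base (net of costs): $122,700 − $10,500 = $112,200
First $50,500 at 44% = $22,220.00
Remaining $61,700 at 36% = $22,212.00
Fee: $22,220.00 + $22,212.00 = $44,432.00
Referral share: 26% of $44,432.00 = $11,552.32; lead counsel retains $44,432.00 − $11,552.32 = $32,879.68.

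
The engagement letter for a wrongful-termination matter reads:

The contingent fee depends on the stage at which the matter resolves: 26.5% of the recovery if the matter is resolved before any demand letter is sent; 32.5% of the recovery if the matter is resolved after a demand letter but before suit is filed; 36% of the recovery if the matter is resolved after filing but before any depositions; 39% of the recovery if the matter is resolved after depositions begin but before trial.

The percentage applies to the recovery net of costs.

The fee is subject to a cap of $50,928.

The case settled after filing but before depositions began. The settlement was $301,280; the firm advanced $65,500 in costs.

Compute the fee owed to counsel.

Fee base (net of costs): $301,280 − $65,500 = $235,780
The matter settled after filing but before depositions began, so the 36% rate applies.
$235,780 × 36% = $84,880.80
$84,880.80 exceeds the $50,928 cap, so the fee is capped at $50,928.00.

$50,928.00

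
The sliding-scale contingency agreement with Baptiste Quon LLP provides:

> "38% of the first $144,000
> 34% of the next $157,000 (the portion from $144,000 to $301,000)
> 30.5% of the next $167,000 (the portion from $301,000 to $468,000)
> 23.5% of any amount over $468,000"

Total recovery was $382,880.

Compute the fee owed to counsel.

$133,073.40

First $144,000 at 38% = $54,720.00
Next $157,000 at 34% = $53,380.00
Remaining $81,880 at 30.5% = $24,973.40
Fee: $54,720.00 + $53,380.00 + $24,973.40 = $133,073.40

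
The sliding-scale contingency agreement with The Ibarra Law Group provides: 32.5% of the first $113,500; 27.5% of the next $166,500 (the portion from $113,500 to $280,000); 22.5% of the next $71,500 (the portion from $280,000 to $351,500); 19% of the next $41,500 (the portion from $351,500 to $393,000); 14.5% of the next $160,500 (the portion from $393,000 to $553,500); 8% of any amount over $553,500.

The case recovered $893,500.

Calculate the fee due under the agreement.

$157,120.00

First $113,500 at 32.5% = $36,887.50
Next $166,500 at 27.5% = $45,787.50
Next $71,500 at 22.5% = $16,087.50
Next $41,500 at 19% = $7,885.00
Next $160,500 at 14.5% = $23,272.50
Remaining $340,000 at 8% = $27,200.00
Fee: $36,887.50 + $45,787.50 + $16,087.50 + $7,885.00 + $23,272.50 + $27,200.00 = $157,120.00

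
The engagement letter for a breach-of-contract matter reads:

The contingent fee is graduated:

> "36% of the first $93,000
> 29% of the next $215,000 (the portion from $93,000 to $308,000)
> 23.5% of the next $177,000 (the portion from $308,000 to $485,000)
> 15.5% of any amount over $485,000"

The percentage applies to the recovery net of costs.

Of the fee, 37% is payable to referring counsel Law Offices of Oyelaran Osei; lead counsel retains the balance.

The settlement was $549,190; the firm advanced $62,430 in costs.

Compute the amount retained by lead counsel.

Fee base (net of costs): $549,190 − $62,430 = $486,760
First $93,000 at 36% = $33,480.00
Next $215,000 at 29% = $62,350.00
Next $177,000 at 23.5% = $41,595.00
Remaining $1,760 at 15.5% = $272.80
Fee: $33,480.00 + $62,350.00 + $41,595.00 + $272.80 = $137,697.80
Referral share: 37% of $137,697.80 = $50,948.19; lead counsel retains $137,697.80 − $50,948.19 = $86,749.61.

$86,749.61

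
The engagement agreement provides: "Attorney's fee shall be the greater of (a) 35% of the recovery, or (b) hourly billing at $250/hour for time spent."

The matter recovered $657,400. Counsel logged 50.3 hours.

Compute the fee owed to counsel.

(a) 35% of $657,400 = $230,090.00
(b) 50.3 × $250 = $12,575.00
The greater is (a): $230,090.00.

$230,090.00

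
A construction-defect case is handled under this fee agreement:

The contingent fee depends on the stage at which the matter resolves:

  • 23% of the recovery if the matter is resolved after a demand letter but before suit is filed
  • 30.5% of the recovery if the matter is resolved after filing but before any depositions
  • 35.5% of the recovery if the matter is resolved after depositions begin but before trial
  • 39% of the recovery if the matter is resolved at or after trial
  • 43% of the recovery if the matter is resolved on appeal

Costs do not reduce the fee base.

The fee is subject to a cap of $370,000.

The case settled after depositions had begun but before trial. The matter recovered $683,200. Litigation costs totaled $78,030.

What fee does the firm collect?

Fee base is the gross recovery, $683,200; costs are reimbursed separately.
The matter settled after depositions had begun but before trial, so the 35.5% rate applies.
$683,200 × 35.5% = $242,536.00
$242,536.00 is under the $370,000 cap.

$242,536.00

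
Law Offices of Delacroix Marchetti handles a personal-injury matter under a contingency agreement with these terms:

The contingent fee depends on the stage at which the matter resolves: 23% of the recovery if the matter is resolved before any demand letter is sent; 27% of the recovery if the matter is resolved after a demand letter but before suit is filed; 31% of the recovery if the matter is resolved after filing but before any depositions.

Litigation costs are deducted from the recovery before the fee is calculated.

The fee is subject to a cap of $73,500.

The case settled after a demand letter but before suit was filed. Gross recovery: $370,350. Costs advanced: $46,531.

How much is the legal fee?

Fee base (net of costs): $370,350 − $46,531 = $323,819
The matter settled after a demand letter but before suit was filed, so the 27% rate applies.
$323,819 × 27% = $87,431.13
$87,431.13 exceeds the $73,500 cap, so the fee is capped at $73,500.00.

$73,500.00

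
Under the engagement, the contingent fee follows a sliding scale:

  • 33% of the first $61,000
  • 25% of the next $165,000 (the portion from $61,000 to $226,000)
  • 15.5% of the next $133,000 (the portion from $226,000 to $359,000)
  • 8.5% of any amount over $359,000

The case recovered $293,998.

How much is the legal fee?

First $61,000 at 33% = $20,130.00
Next $165,000 at 25% = $41,250.00
Remaining $67,998 at 15.5% = $10,539.69
Fee: $20,130.00 + $41,250.00 + $10,539.69 = $71,919.69

$71,919.69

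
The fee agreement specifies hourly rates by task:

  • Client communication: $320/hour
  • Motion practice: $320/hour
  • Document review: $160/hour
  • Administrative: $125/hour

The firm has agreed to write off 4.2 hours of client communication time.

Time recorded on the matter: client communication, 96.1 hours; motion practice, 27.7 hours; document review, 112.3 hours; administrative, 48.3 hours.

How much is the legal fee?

Client communication: 96.1 × $320 = $30,752.00
Motion practice: 27.7 × $320 = $8,864.00
Document review: 112.3 × $160 = $17,968.00
Administrative: 48.3 × $125 = $6,037.50
Subtotal: $63,621.50
Write-off: 4.2 × $320 = $1,344.00
Total: $63,621.50 − $1,344.00 = $62,277.50

$62,277.50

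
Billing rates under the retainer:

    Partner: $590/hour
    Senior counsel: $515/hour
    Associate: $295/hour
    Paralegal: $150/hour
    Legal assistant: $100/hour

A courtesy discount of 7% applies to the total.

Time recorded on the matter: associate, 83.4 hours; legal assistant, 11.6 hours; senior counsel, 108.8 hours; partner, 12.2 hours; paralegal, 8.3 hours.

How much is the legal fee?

$83,921.34

Partner: 12.2 × $590 = $7,198.00
Senior counsel: 108.8 × $515 = $56,032.00
Associate: 83.4 × $295 = $24,603.00
Paralegal: 8.3 × $150 = $1,245.00
Legal assistant: 11.6 × $100 = $1,160.00
Subtotal: $90,238.00
Less 7% discount: −$6,316.66
Total: $90,238.00 − $6,316.66 = $83,921.34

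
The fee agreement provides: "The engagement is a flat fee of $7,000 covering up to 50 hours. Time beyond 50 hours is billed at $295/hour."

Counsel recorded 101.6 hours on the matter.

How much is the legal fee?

Flat fee: $7,000.00
Excess hours: 101.6 − 50 = 51.6
Overrun: 51.6 × $295 = $15,222.00
Total: $7,000.00 + $15,222.00 = $22,222.00

$22,222.00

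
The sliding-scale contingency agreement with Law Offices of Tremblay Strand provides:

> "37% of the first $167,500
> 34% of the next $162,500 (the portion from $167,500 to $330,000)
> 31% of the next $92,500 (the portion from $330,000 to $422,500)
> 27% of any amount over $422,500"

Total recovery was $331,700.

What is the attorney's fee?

First $167,500 at 37% = $61,975.00
Next $162,500 at 34% = $55,250.00
Remaining $1,700 at 31% = $527.00
Fee: $61,975.00 + $55,250.00 + $527.00 = $117,752.00

$117,752.00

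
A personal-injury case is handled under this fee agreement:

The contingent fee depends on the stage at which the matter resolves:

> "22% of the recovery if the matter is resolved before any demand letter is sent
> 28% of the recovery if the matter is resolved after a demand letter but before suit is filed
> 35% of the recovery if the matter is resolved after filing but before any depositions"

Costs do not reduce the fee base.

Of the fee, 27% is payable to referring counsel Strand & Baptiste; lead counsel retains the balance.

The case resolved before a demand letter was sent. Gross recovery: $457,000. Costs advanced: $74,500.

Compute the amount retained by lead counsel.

Fee base is the gross recovery, $457,000; costs are reimbursed separately.
The matter resolved before a demand letter was sent, so the 22% rate applies.
$457,000 × 22% = $100,540.00
Referral share: 27% of $100,540.00 = $27,145.80; lead counsel retains $100,540.00 − $27,145.80 = $73,394.20.

$73,394.20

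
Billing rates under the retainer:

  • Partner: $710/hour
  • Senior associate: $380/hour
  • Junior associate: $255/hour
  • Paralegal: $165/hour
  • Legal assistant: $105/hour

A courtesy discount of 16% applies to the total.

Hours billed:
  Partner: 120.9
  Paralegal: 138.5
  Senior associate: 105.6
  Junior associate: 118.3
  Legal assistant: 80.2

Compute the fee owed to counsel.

$157,421.88

Partner: 120.9 × $710 = $85,839.00
Senior associate: 105.6 × $380 = $40,128.00
Junior associate: 118.3 × $255 = $30,166.50
Paralegal: 138.5 × $165 = $22,852.50
Legal assistant: 80.2 × $105 = $8,421.00
Subtotal: $187,407.00
Less 16% discount: −$29,985.12
Total: $187,407.00 − $29,985.12 = $157,421.88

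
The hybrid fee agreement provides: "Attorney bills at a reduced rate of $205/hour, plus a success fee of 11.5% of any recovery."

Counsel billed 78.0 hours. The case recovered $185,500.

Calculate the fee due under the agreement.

$37,322.50

Hourly: 78.0 × $205 = $15,990.00
Success fee: 11.5% of $185,500 = $21,332.50
Total: $15,990.00 + $21,332.50 = $37,322.50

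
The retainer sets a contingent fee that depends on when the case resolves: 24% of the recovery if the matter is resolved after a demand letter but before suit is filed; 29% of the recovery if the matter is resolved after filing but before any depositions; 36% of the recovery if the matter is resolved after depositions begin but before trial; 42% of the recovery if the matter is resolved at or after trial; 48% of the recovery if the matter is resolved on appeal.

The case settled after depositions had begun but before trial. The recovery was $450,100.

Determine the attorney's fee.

The matter settled after depositions had begun but before trial, so the 36% rate applies.
$450,100 × 36% = $162,036.00

$162,036.00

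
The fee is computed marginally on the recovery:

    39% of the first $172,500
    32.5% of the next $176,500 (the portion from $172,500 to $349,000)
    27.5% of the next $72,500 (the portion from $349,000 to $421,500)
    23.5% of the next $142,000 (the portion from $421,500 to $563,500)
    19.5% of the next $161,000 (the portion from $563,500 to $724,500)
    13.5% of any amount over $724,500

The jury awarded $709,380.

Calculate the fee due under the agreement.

$206,391.60

First $172,500 at 39% = $67,275.00
Next $176,500 at 32.5% = $57,362.50
Next $72,500 at 27.5% = $19,937.50
Next $142,000 at 23.5% = $33,370.00
Remaining $145,880 at 19.5% = $28,446.60
Fee: $67,275.00 + $57,362.50 + $19,937.50 + $33,370.00 + $28,446.60 = $206,391.60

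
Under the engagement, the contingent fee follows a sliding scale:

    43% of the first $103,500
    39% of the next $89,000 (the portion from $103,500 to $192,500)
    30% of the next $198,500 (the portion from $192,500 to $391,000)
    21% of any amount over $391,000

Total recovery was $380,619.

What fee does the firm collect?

$135,650.70

First $103,500 at 43% = $44,505.00
Next $89,000 at 39% = $34,710.00
Remaining $188,119 at 30% = $56,435.70
Fee: $44,505.00 + $34,710.00 + $56,435.70 = $135,650.70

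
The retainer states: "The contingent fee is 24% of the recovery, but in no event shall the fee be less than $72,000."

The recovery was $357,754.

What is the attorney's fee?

24% of $357,754 = $85,860.96
That exceeds the $72,000 minimum.

$85,860.96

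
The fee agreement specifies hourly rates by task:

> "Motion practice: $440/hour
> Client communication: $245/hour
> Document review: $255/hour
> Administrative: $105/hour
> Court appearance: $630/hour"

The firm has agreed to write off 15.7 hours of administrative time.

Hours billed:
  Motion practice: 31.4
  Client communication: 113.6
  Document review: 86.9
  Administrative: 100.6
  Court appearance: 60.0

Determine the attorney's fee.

Motion practice: 31.4 × $440 = $13,816.00
Client communication: 113.6 × $245 = $27,832.00
Document review: 86.9 × $255 = $22,159.50
Administrative: 100.6 × $105 = $10,563.00
Court appearance: 60.0 × $630 = $37,800.00
Subtotal: $112,170.50
Write-off: 15.7 × $105 = $1,648.50
Total: $112,170.50 − $1,648.50 = $110,522.00

$110,522.00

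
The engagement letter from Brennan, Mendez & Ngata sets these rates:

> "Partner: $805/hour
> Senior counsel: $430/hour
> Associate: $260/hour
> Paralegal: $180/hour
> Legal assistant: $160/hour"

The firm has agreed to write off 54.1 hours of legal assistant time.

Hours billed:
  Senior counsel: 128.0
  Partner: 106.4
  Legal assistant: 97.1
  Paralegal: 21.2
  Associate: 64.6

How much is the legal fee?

Partner: 106.4 × $805 = $85,652.00
Senior counsel: 128.0 × $430 = $55,040.00
Associate: 64.6 × $260 = $16,796.00
Paralegal: 21.2 × $180 = $3,816.00
Legal assistant: 97.1 × $160 = $15,536.00
Subtotal: $176,840.00
Write-off: 54.1 × $160 = $8,656.00
Total: $176,840.00 − $8,656.00 = $168,184.00

$168,184.00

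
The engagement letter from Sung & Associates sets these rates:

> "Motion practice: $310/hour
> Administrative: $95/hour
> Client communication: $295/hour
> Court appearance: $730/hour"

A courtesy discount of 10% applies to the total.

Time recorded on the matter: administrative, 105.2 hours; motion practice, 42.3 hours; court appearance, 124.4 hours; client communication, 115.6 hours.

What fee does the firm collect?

$133,218.90

Motion practice: 42.3 × $310 = $13,113.00
Administrative: 105.2 × $95 = $9,994.00
Client communication: 115.6 × $295 = $34,102.00
Court appearance: 124.4 × $730 = $90,812.00
Subtotal: $148,021.00
Less 10% discount: −$14,802.10
Total: $148,021.00 − $14,802.10 = $133,218.90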